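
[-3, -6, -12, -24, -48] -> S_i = -3*2^i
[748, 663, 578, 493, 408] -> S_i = 748 + -85*i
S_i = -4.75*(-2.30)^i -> [-4.75, 10.92, -25.13, 57.79, -132.92]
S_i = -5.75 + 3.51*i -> [-5.75, -2.24, 1.27, 4.78, 8.29]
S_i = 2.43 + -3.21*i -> [2.43, -0.78, -3.99, -7.2, -10.41]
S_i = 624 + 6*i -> [624, 630, 636, 642, 648]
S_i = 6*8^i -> [6, 48, 384, 3072, 24576]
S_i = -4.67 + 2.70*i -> [-4.67, -1.97, 0.73, 3.43, 6.13]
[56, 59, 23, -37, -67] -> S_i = Random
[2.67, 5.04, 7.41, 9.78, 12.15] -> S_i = 2.67 + 2.37*i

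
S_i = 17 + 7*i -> [17, 24, 31, 38, 45]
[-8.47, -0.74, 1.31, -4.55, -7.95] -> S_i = Random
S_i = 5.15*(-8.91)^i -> [5.15, -45.89, 408.85, -3642.84, 32457.72]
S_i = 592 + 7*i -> [592, 599, 606, 613, 620]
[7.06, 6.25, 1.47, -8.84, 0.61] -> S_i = Random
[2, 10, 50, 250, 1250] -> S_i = 2*5^i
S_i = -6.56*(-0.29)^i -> [-6.56, 1.9, -0.55, 0.16, -0.05]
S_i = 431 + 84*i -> [431, 515, 599, 683, 767]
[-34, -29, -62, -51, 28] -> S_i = Random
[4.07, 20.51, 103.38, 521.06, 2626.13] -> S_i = 4.07*5.04^i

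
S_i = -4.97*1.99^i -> [-4.97, -9.89, -19.68, -39.17, -77.94]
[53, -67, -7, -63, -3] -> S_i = Random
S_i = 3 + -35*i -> [3, -32, -67, -102, -137]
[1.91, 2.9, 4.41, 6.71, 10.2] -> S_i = 1.91*1.52^i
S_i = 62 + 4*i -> [62, 66, 70, 74, 78]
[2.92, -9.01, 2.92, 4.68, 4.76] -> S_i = Random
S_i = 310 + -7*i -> [310, 303, 296, 289, 282]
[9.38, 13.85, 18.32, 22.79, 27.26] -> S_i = 9.38 + 4.47*i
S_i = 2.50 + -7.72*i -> [2.5, -5.22, -12.94, -20.66, -28.38]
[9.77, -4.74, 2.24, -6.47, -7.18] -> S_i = Random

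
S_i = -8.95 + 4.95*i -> [-8.95, -4.0, 0.95, 5.9, 10.85]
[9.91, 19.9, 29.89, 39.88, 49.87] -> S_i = 9.91 + 9.99*i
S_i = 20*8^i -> [20, 160, 1280, 10240, 81920]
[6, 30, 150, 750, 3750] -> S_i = 6*5^i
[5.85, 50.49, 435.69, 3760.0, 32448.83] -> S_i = 5.85*8.63^i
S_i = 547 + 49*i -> [547, 596, 645, 694, 743]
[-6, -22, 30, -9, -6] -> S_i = Random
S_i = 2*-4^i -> [2, -8, 32, -128, 512]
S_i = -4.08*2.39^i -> [-4.08, -9.75, -23.31, -55.7, -133.12]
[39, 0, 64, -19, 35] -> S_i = Random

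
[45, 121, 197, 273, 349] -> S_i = 45 + 76*i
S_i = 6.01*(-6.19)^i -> [6.01, -37.2, 230.28, -1425.43, 8823.42]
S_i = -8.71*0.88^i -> [-8.71, -7.66, -6.75, -5.94, -5.22]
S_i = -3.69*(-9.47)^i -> [-3.69, 34.94, -330.92, 3133.84, -29677.43]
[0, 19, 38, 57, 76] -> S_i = 0 + 19*i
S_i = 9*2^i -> [9, 18, 36, 72, 144]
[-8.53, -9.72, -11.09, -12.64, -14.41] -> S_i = -8.53*1.14^i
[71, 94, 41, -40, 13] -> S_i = Random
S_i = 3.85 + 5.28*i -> [3.85, 9.13, 14.41, 19.69, 24.97]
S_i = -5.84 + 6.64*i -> [-5.84, 0.8, 7.44, 14.08, 20.72]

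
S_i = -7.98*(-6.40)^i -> [-7.98, 51.07, -326.86, 2091.91, -13388.22]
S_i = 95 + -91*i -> [95, 4, -87, -178, -269]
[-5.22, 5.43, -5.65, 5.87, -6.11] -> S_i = -5.22*(-1.04)^i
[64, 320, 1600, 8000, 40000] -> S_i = 64*5^i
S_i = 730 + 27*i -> [730, 757, 784, 811, 838]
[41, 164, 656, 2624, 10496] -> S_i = 41*4^i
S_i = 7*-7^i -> [7, -49, 343, -2401, 16807]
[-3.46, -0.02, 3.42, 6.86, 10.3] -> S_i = -3.46 + 3.44*i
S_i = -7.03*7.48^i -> [-7.03, -52.58, -393.33, -2942.12, -22007.04]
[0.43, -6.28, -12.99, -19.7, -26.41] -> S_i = 0.43 + -6.71*i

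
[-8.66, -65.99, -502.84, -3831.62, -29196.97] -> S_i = -8.66*7.62^i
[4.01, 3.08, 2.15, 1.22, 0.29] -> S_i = 4.01 + -0.93*i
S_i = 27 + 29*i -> [27, 56, 85, 114, 143]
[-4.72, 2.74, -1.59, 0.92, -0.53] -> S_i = -4.72*(-0.58)^i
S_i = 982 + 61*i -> [982, 1043, 1104, 1165, 1226]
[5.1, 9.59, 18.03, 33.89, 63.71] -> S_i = 5.10*1.88^i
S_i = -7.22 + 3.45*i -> [-7.22, -3.77, -0.32, 3.13, 6.58]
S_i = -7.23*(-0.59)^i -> [-7.23, 4.27, -2.52, 1.48, -0.88]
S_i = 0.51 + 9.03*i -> [0.51, 9.54, 18.57, 27.6, 36.63]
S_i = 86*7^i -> [86, 602, 4214, 29498, 206486]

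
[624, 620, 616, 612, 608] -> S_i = 624 + -4*i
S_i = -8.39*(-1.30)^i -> [-8.39, 10.91, -14.18, 18.43, -23.96]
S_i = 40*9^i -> [40, 360, 3240, 29160, 262440]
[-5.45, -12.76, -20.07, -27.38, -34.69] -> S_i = -5.45 + -7.31*i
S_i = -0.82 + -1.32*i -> [-0.82, -2.14, -3.46, -4.78, -6.1]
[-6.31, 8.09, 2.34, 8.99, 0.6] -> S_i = Random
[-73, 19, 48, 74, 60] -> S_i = Random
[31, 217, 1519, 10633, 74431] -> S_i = 31*7^i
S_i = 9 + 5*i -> [9, 14, 19, 24, 29]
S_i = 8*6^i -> [8, 48, 288, 1728, 10368]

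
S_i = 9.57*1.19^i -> [9.57, 11.39, 13.55, 16.13, 19.19]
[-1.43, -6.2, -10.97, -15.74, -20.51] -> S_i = -1.43 + -4.77*i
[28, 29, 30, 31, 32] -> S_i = 28 + 1*i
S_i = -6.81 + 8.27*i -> [-6.81, 1.46, 9.73, 18.0, 26.27]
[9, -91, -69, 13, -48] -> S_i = Random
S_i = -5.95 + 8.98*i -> [-5.95, 3.03, 12.01, 20.99, 29.97]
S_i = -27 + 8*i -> [-27, -19, -11, -3, 5]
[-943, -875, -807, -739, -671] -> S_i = -943 + 68*i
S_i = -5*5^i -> [-5, -25, -125, -625, -3125]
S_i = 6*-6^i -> [6, -36, 216, -1296, 7776]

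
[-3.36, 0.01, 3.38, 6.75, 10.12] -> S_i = -3.36 + 3.37*i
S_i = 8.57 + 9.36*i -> [8.57, 17.93, 27.29, 36.65, 46.01]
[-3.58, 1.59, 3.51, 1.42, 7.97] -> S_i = Random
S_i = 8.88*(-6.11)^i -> [8.88, -54.26, 331.51, -2025.52, 12375.93]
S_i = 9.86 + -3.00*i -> [9.86, 6.86, 3.86, 0.86, -2.14]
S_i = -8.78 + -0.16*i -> [-8.78, -8.94, -9.1, -9.26, -9.42]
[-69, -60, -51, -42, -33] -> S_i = -69 + 9*i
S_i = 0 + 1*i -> [0, 1, 2, 3, 4]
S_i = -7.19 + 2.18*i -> [-7.19, -5.01, -2.83, -0.65, 1.53]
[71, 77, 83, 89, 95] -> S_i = 71 + 6*i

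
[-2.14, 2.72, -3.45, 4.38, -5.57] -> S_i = -2.14*(-1.27)^i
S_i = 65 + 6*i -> [65, 71, 77, 83, 89]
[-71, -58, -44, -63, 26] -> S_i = Random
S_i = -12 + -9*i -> [-12, -21, -30, -39, -48]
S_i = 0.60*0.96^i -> [0.6, 0.58, 0.55, 0.53, 0.51]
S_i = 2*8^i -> [2, 16, 128, 1024, 8192]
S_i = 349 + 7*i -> [349, 356, 363, 370, 377]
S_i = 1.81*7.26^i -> [1.81, 13.14, 95.4, 692.61, 5028.34]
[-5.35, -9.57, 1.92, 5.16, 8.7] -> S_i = Random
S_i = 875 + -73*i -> [875, 802, 729, 656, 583]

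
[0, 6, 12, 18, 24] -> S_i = 0 + 6*i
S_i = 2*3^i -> [2, 6, 18, 54, 162]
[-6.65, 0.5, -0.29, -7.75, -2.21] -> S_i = Random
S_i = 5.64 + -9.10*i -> [5.64, -3.46, -12.56, -21.66, -30.76]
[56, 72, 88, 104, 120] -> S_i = 56 + 16*i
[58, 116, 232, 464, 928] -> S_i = 58*2^i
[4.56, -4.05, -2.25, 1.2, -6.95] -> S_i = Random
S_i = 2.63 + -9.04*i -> [2.63, -6.41, -15.45, -24.49, -33.53]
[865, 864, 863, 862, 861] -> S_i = 865 + -1*i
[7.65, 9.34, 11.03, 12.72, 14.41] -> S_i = 7.65 + 1.69*i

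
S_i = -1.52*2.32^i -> [-1.52, -3.53, -8.18, -18.98, -44.03]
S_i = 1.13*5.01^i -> [1.13, 5.66, 28.36, 142.1, 711.92]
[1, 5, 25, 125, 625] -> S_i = 1*5^i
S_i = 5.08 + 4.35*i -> [5.08, 9.43, 13.78, 18.13, 22.48]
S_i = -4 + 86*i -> [-4, 82, 168, 254, 340]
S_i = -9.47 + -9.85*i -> [-9.47, -19.32, -29.17, -39.02, -48.87]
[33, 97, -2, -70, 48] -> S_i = Random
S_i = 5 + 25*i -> [5, 30, 55, 80, 105]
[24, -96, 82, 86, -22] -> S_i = Random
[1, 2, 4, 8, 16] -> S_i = 1*2^i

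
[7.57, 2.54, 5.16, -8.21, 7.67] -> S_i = Random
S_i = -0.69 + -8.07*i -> [-0.69, -8.76, -16.83, -24.9, -32.97]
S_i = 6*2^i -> [6, 12, 24, 48, 96]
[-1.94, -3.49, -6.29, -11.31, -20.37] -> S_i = -1.94*1.80^i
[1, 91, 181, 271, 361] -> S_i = 1 + 90*i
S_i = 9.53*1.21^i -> [9.53, 11.53, 13.95, 16.88, 20.43]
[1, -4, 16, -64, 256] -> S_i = 1*-4^i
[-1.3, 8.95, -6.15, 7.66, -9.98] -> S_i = Random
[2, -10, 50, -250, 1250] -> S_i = 2*-5^i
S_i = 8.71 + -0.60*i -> [8.71, 8.11, 7.51, 6.91, 6.31]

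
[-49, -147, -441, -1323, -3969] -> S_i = -49*3^i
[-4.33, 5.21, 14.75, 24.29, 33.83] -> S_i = -4.33 + 9.54*i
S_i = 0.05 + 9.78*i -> [0.05, 9.83, 19.61, 29.39, 39.17]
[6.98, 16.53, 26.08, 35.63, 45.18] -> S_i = 6.98 + 9.55*i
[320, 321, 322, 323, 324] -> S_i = 320 + 1*i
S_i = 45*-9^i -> [45, -405, 3645, -32805, 295245]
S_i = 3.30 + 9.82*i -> [3.3, 13.12, 22.94, 32.76, 42.58]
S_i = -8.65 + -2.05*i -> [-8.65, -10.7, -12.75, -14.8, -16.85]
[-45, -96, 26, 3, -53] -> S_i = Random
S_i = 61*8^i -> [61, 488, 3904, 31232, 249856]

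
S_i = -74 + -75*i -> [-74, -149, -224, -299, -374]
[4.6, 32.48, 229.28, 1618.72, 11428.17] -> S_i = 4.60*7.06^i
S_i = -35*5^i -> [-35, -175, -875, -4375, -21875]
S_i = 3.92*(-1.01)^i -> [3.92, -3.96, 4.0, -4.04, 4.08]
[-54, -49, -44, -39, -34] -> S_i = -54 + 5*i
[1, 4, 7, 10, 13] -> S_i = 1 + 3*i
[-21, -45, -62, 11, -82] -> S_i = Random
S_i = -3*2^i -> [-3, -6, -12, -24, -48]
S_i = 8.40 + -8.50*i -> [8.4, -0.1, -8.6, -17.1, -25.6]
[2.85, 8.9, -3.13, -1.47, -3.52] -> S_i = Random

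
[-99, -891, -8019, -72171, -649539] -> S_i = -99*9^i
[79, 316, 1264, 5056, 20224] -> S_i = 79*4^i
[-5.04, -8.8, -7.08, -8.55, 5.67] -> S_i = Random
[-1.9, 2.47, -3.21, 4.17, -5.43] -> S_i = -1.90*(-1.30)^i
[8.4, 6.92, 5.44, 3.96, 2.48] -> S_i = 8.40 + -1.48*i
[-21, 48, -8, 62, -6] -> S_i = Random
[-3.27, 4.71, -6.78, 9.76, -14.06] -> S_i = -3.27*(-1.44)^i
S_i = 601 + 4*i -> [601, 605, 609, 613, 617]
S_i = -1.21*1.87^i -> [-1.21, -2.26, -4.23, -7.91, -14.8]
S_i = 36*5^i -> [36, 180, 900, 4500, 22500]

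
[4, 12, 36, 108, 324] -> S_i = 4*3^i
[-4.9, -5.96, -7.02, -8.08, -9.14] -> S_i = -4.90 + -1.06*i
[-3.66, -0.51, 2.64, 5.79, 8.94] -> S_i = -3.66 + 3.15*i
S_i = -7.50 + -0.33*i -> [-7.5, -7.83, -8.16, -8.49, -8.82]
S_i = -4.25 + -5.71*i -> [-4.25, -9.96, -15.67, -21.38, -27.09]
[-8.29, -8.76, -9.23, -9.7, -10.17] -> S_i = -8.29 + -0.47*i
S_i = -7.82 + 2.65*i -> [-7.82, -5.17, -2.52, 0.13, 2.78]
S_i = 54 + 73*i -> [54, 127, 200, 273, 346]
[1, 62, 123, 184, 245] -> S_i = 1 + 61*i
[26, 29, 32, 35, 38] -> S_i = 26 + 3*i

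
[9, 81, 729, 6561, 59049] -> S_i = 9*9^i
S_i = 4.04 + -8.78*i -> [4.04, -4.74, -13.52, -22.3, -31.08]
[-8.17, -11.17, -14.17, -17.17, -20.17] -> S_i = -8.17 + -3.00*i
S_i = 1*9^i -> [1, 9, 81, 729, 6561]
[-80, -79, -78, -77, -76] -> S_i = -80 + 1*i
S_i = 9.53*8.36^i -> [9.53, 79.67, 666.05, 5568.16, 46549.82]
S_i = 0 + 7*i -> [0, 7, 14, 21, 28]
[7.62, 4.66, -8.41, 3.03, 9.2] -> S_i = Random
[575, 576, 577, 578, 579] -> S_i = 575 + 1*i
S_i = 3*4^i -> [3, 12, 48, 192, 768]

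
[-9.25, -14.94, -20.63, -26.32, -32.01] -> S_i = -9.25 + -5.69*i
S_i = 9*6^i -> [9, 54, 324, 1944, 11664]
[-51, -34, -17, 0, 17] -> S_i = -51 + 17*i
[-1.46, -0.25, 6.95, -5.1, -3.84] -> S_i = Random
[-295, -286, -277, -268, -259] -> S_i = -295 + 9*i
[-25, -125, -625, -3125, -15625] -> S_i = -25*5^i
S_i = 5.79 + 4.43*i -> [5.79, 10.22, 14.65, 19.08, 23.51]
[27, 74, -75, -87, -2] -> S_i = Random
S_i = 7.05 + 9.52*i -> [7.05, 16.57, 26.09, 35.61, 45.13]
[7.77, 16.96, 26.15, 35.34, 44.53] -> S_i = 7.77 + 9.19*i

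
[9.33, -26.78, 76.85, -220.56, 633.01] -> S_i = 9.33*(-2.87)^i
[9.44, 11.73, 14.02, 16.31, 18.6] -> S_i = 9.44 + 2.29*i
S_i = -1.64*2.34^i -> [-1.64, -3.84, -8.98, -21.01, -49.17]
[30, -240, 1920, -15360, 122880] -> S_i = 30*-8^i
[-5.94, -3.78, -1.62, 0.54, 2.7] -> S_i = -5.94 + 2.16*i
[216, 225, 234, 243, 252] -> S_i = 216 + 9*i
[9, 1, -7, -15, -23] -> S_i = 9 + -8*i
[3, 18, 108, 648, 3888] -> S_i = 3*6^i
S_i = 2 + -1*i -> [2, 1, 0, -1, -2]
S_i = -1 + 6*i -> [-1, 5, 11, 17, 23]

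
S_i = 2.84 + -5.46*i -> [2.84, -2.62, -8.08, -13.54, -19.0]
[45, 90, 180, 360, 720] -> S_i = 45*2^i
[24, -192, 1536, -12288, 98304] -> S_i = 24*-8^i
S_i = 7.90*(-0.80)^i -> [7.9, -6.32, 5.06, -4.04, 3.24]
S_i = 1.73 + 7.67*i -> [1.73, 9.4, 17.07, 24.74, 32.41]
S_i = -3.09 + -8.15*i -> [-3.09, -11.24, -19.39, -27.54, -35.69]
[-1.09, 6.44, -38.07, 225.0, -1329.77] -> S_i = -1.09*(-5.91)^i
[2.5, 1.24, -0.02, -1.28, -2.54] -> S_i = 2.50 + -1.26*i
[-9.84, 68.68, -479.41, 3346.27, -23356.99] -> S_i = -9.84*(-6.98)^i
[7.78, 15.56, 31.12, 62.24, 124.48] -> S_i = 7.78*2.00^i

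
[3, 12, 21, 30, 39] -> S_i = 3 + 9*i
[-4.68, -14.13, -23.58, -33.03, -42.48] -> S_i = -4.68 + -9.45*i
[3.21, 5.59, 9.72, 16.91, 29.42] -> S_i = 3.21*1.74^i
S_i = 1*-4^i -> [1, -4, 16, -64, 256]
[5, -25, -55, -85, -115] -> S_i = 5 + -30*i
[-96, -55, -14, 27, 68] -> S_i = -96 + 41*i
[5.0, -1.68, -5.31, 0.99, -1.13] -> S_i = Random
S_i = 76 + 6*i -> [76, 82, 88, 94, 100]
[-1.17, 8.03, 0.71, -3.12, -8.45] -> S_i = Random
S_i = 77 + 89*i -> [77, 166, 255, 344, 433]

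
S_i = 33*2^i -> [33, 66, 132, 264, 528]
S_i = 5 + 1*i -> [5, 6, 7, 8, 9]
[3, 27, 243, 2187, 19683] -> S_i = 3*9^i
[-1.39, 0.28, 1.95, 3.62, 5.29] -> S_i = -1.39 + 1.67*i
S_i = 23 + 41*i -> [23, 64, 105, 146, 187]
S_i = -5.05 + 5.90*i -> [-5.05, 0.85, 6.75, 12.65, 18.55]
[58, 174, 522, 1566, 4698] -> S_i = 58*3^i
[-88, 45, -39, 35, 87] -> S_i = Random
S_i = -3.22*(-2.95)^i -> [-3.22, 9.5, -28.02, 82.67, -243.86]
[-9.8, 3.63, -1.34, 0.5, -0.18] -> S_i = -9.80*(-0.37)^i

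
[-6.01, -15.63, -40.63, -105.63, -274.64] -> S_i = -6.01*2.60^i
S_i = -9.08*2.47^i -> [-9.08, -22.43, -55.4, -136.83, -337.97]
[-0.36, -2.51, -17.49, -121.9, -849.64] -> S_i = -0.36*6.97^i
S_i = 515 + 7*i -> [515, 522, 529, 536, 543]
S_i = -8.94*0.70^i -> [-8.94, -6.26, -4.38, -3.07, -2.15]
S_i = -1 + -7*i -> [-1, -8, -15, -22, -29]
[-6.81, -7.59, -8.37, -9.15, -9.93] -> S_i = -6.81 + -0.78*i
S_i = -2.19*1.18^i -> [-2.19, -2.58, -3.05, -3.6, -4.25]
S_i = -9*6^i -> [-9, -54, -324, -1944, -11664]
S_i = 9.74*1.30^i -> [9.74, 12.66, 16.46, 21.4, 27.82]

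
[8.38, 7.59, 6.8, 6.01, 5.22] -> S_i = 8.38 + -0.79*i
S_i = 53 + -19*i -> [53, 34, 15, -4, -23]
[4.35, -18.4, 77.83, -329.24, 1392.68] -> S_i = 4.35*(-4.23)^i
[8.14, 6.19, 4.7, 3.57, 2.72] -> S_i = 8.14*0.76^i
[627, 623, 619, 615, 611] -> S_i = 627 + -4*i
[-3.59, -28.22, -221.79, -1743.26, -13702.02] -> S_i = -3.59*7.86^i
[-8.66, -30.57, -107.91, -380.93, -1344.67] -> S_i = -8.66*3.53^i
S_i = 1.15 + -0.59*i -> [1.15, 0.56, -0.03, -0.62, -1.21]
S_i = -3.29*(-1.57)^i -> [-3.29, 5.17, -8.11, 12.73, -19.99]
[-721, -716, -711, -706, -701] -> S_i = -721 + 5*i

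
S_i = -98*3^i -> [-98, -294, -882, -2646, -7938]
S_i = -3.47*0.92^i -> [-3.47, -3.19, -2.94, -2.7, -2.49]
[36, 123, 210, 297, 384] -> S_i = 36 + 87*i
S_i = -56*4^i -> [-56, -224, -896, -3584, -14336]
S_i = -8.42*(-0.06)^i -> [-8.42, 0.51, -0.03, 0.0, -0.0]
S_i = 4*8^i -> [4, 32, 256, 2048, 16384]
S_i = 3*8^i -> [3, 24, 192, 1536, 12288]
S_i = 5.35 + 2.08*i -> [5.35, 7.43, 9.51, 11.59, 13.67]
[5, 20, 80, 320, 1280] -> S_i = 5*4^i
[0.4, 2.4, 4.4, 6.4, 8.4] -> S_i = 0.40 + 2.00*i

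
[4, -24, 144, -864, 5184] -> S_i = 4*-6^i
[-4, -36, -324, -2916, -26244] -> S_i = -4*9^i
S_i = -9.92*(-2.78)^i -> [-9.92, 27.58, -76.67, 213.13, -592.5]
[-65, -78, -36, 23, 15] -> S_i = Random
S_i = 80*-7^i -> [80, -560, 3920, -27440, 192080]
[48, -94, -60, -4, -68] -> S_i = Random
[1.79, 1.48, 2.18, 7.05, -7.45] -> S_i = Random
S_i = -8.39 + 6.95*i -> [-8.39, -1.44, 5.51, 12.46, 19.41]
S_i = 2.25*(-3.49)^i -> [2.25, -7.85, 27.41, -95.64, 333.8]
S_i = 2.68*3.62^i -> [2.68, 9.7, 35.12, 127.13, 460.22]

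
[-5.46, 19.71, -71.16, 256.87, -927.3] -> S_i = -5.46*(-3.61)^i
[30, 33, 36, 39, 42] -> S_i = 30 + 3*i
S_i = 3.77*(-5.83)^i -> [3.77, -21.98, 128.14, -747.05, 4355.27]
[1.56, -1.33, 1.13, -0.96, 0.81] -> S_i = 1.56*(-0.85)^i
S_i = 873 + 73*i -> [873, 946, 1019, 1092, 1165]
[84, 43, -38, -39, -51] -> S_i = Random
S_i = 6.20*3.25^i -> [6.2, 20.15, 65.49, 212.83, 691.71]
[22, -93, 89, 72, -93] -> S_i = Random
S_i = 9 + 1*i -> [9, 10, 11, 12, 13]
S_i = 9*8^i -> [9, 72, 576, 4608, 36864]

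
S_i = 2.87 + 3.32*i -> [2.87, 6.19, 9.51, 12.83, 16.15]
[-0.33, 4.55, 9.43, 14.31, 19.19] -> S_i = -0.33 + 4.88*i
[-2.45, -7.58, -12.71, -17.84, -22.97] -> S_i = -2.45 + -5.13*i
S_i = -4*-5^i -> [-4, 20, -100, 500, -2500]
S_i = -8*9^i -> [-8, -72, -648, -5832, -52488]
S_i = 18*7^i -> [18, 126, 882, 6174, 43218]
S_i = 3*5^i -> [3, 15, 75, 375, 1875]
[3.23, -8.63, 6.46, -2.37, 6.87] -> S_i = Random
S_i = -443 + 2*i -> [-443, -441, -439, -437, -435]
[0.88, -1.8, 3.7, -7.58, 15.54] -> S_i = 0.88*(-2.05)^i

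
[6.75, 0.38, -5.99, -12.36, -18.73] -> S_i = 6.75 + -6.37*i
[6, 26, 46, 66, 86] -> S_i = 6 + 20*i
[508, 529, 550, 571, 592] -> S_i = 508 + 21*i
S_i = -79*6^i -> [-79, -474, -2844, -17064, -102384]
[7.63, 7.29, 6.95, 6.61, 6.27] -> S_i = 7.63 + -0.34*i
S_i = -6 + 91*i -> [-6, 85, 176, 267, 358]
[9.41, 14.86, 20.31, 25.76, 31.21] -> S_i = 9.41 + 5.45*i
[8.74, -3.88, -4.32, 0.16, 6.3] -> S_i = Random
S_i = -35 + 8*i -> [-35, -27, -19, -11, -3]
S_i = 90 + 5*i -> [90, 95, 100, 105, 110]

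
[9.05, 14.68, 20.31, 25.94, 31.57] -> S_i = 9.05 + 5.63*i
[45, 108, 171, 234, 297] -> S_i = 45 + 63*i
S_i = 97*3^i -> [97, 291, 873, 2619, 7857]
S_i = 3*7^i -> [3, 21, 147, 1029, 7203]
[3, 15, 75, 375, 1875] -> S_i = 3*5^i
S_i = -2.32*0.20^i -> [-2.32, -0.46, -0.09, -0.02, -0.0]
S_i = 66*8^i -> [66, 528, 4224, 33792, 270336]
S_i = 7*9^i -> [7, 63, 567, 5103, 45927]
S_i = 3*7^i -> [3, 21, 147, 1029, 7203]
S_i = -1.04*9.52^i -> [-1.04, -9.9, -94.26, -897.31, -8542.42]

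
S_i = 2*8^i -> [2, 16, 128, 1024, 8192]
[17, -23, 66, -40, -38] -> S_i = Random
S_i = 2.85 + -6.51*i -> [2.85, -3.66, -10.17, -16.68, -23.19]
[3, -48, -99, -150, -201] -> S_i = 3 + -51*i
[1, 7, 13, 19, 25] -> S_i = 1 + 6*i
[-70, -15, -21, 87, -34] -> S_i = Random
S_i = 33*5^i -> [33, 165, 825, 4125, 20625]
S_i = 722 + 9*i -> [722, 731, 740, 749, 758]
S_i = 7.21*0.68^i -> [7.21, 4.9, 3.33, 2.27, 1.54]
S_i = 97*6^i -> [97, 582, 3492, 20952, 125712]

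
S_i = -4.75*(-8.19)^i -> [-4.75, 38.9, -318.61, 2609.43, -21371.22]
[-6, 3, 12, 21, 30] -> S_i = -6 + 9*i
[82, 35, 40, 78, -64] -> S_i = Random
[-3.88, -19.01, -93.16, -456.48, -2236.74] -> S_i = -3.88*4.90^i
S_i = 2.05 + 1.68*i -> [2.05, 3.73, 5.41, 7.09, 8.77]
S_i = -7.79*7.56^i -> [-7.79, -58.89, -445.23, -3365.91, -25446.3]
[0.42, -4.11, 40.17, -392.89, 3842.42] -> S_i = 0.42*(-9.78)^i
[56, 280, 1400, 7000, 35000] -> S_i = 56*5^i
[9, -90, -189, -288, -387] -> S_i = 9 + -99*i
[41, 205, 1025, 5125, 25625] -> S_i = 41*5^i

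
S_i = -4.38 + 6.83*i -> [-4.38, 2.45, 9.28, 16.11, 22.94]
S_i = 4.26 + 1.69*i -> [4.26, 5.95, 7.64, 9.33, 11.02]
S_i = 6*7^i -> [6, 42, 294, 2058, 14406]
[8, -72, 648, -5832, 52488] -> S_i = 8*-9^i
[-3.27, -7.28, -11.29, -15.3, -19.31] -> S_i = -3.27 + -4.01*i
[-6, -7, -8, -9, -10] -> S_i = -6 + -1*i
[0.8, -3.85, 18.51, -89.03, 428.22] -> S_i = 0.80*(-4.81)^i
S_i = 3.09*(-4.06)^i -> [3.09, -12.55, 50.93, -206.79, 839.58]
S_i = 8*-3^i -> [8, -24, 72, -216, 648]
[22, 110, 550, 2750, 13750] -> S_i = 22*5^i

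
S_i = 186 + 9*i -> [186, 195, 204, 213, 222]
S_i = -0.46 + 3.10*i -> [-0.46, 2.64, 5.74, 8.84, 11.94]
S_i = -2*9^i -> [-2, -18, -162, -1458, -13122]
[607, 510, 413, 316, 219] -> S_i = 607 + -97*i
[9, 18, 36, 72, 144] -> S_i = 9*2^i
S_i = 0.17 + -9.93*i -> [0.17, -9.76, -19.69, -29.62, -39.55]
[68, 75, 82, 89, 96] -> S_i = 68 + 7*i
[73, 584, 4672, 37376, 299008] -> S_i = 73*8^i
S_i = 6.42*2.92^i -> [6.42, 18.75, 54.74, 159.84, 466.73]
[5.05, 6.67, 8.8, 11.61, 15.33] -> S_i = 5.05*1.32^i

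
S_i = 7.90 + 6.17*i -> [7.9, 14.07, 20.24, 26.41, 32.58]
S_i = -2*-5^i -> [-2, 10, -50, 250, -1250]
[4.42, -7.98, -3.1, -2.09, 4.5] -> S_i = Random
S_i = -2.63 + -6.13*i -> [-2.63, -8.76, -14.89, -21.02, -27.15]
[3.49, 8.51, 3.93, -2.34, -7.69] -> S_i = Random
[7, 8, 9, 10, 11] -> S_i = 7 + 1*i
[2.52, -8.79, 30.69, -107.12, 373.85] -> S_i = 2.52*(-3.49)^i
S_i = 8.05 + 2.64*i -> [8.05, 10.69, 13.33, 15.97, 18.61]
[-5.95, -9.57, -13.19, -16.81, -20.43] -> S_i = -5.95 + -3.62*i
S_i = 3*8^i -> [3, 24, 192, 1536, 12288]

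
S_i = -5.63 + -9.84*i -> [-5.63, -15.47, -25.31, -35.15, -44.99]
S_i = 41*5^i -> [41, 205, 1025, 5125, 25625]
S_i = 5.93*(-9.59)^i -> [5.93, -56.87, 545.37, -5230.11, 50156.72]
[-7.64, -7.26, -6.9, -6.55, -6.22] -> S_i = -7.64*0.95^i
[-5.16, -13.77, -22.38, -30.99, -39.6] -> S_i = -5.16 + -8.61*i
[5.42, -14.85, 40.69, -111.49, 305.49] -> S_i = 5.42*(-2.74)^i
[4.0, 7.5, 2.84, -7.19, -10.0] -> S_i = Random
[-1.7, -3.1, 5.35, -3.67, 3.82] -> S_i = Random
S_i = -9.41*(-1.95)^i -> [-9.41, 18.35, -35.78, 69.77, -136.06]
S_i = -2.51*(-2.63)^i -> [-2.51, 6.6, -17.36, 45.66, -120.09]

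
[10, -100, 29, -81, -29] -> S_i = Random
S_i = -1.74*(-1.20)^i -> [-1.74, 2.09, -2.51, 3.01, -3.61]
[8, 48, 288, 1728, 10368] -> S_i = 8*6^i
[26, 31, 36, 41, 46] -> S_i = 26 + 5*i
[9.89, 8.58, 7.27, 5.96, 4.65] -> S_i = 9.89 + -1.31*i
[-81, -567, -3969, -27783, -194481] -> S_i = -81*7^i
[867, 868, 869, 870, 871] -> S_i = 867 + 1*i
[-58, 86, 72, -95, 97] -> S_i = Random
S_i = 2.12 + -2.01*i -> [2.12, 0.11, -1.9, -3.91, -5.92]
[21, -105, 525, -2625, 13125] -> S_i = 21*-5^i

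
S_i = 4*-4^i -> [4, -16, 64, -256, 1024]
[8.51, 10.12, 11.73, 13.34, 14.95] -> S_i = 8.51 + 1.61*i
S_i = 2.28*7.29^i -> [2.28, 16.62, 121.17, 883.32, 6439.39]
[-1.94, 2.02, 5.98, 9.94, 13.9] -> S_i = -1.94 + 3.96*i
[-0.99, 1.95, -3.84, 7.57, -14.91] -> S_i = -0.99*(-1.97)^i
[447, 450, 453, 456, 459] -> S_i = 447 + 3*i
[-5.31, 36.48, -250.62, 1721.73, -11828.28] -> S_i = -5.31*(-6.87)^i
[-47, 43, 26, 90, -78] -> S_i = Random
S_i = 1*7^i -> [1, 7, 49, 343, 2401]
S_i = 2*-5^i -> [2, -10, 50, -250, 1250]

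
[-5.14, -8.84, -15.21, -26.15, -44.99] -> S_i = -5.14*1.72^i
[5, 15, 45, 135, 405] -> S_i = 5*3^i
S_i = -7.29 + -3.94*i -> [-7.29, -11.23, -15.17, -19.11, -23.05]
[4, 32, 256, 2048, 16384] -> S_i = 4*8^i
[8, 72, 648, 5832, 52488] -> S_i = 8*9^i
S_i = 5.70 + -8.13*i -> [5.7, -2.43, -10.56, -18.69, -26.82]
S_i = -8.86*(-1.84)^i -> [-8.86, 16.3, -30.0, 55.19, -101.56]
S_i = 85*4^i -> [85, 340, 1360, 5440, 21760]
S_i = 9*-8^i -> [9, -72, 576, -4608, 36864]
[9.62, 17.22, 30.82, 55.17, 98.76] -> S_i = 9.62*1.79^i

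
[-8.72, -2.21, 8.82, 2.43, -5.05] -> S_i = Random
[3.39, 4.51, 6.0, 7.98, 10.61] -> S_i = 3.39*1.33^i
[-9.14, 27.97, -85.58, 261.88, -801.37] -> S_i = -9.14*(-3.06)^i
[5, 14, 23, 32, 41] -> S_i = 5 + 9*i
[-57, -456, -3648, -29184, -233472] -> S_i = -57*8^i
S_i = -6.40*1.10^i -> [-6.4, -7.04, -7.74, -8.52, -9.37]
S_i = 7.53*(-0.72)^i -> [7.53, -5.42, 3.9, -2.81, 2.02]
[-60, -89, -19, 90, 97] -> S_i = Random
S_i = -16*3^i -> [-16, -48, -144, -432, -1296]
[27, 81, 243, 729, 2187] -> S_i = 27*3^i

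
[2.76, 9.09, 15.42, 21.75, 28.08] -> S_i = 2.76 + 6.33*i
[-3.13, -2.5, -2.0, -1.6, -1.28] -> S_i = -3.13*0.80^i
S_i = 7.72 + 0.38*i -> [7.72, 8.1, 8.48, 8.86, 9.24]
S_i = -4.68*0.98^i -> [-4.68, -4.59, -4.49, -4.4, -4.32]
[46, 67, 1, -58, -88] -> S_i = Random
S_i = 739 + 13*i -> [739, 752, 765, 778, 791]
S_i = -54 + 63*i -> [-54, 9, 72, 135, 198]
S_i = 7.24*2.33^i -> [7.24, 16.87, 39.31, 91.58, 213.38]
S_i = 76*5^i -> [76, 380, 1900, 9500, 47500]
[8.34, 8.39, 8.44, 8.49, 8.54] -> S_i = 8.34 + 0.05*i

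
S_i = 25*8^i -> [25, 200, 1600, 12800, 102400]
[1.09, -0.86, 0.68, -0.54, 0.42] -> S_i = 1.09*(-0.79)^i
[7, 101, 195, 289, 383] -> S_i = 7 + 94*i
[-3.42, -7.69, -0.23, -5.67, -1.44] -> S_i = Random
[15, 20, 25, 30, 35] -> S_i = 15 + 5*i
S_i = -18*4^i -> [-18, -72, -288, -1152, -4608]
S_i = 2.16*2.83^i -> [2.16, 6.11, 17.3, 48.96, 138.55]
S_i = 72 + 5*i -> [72, 77, 82, 87, 92]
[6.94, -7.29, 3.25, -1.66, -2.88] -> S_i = Random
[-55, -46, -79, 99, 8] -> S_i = Random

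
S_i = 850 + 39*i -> [850, 889, 928, 967, 1006]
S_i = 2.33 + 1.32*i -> [2.33, 3.65, 4.97, 6.29, 7.61]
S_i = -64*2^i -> [-64, -128, -256, -512, -1024]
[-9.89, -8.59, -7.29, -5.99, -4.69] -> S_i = -9.89 + 1.30*i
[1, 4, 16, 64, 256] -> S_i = 1*4^i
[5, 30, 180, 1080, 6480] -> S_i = 5*6^i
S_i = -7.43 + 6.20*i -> [-7.43, -1.23, 4.97, 11.17, 17.37]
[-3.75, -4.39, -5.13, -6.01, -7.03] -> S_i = -3.75*1.17^i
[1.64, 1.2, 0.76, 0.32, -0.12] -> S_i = 1.64 + -0.44*i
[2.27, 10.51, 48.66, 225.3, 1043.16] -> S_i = 2.27*4.63^i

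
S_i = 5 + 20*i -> [5, 25, 45, 65, 85]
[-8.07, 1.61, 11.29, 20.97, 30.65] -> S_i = -8.07 + 9.68*i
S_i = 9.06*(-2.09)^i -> [9.06, -18.94, 39.57, -82.71, 172.87]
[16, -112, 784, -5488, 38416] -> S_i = 16*-7^i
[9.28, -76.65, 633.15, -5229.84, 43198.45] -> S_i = 9.28*(-8.26)^i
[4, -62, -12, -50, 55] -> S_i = Random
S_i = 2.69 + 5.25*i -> [2.69, 7.94, 13.19, 18.44, 23.69]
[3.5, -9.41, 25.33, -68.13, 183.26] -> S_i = 3.50*(-2.69)^i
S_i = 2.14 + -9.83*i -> [2.14, -7.69, -17.52, -27.35, -37.18]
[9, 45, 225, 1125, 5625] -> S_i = 9*5^i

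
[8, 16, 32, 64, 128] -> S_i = 8*2^i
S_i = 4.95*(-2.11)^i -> [4.95, -10.44, 22.04, -46.5, 98.11]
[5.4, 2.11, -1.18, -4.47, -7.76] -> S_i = 5.40 + -3.29*i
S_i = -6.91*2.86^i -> [-6.91, -19.76, -56.52, -161.65, -462.32]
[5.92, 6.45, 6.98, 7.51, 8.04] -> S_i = 5.92 + 0.53*i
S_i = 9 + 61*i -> [9, 70, 131, 192, 253]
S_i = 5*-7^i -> [5, -35, 245, -1715, 12005]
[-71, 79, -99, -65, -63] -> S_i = Random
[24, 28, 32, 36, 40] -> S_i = 24 + 4*i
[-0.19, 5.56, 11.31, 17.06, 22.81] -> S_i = -0.19 + 5.75*i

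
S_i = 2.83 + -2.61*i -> [2.83, 0.22, -2.39, -5.0, -7.61]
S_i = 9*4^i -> [9, 36, 144, 576, 2304]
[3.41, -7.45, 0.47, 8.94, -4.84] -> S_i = Random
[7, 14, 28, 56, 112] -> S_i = 7*2^i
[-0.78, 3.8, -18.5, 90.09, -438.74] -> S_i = -0.78*(-4.87)^i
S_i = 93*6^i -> [93, 558, 3348, 20088, 120528]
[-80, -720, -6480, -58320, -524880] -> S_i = -80*9^i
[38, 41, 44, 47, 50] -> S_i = 38 + 3*i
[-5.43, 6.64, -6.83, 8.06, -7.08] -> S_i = Random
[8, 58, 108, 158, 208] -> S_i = 8 + 50*i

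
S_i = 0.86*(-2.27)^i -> [0.86, -1.95, 4.43, -10.06, 22.84]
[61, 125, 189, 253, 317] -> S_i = 61 + 64*i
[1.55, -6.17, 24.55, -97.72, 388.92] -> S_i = 1.55*(-3.98)^i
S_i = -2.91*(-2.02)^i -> [-2.91, 5.88, -11.87, 23.99, -48.45]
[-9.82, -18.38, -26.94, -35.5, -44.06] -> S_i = -9.82 + -8.56*i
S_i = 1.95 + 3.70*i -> [1.95, 5.65, 9.35, 13.05, 16.75]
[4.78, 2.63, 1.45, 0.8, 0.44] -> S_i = 4.78*0.55^i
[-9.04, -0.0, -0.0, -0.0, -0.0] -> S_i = -9.04*0.00^i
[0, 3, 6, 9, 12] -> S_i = 0 + 3*i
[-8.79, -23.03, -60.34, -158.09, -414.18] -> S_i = -8.79*2.62^i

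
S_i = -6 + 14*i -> [-6, 8, 22, 36, 50]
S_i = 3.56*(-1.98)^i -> [3.56, -7.05, 13.96, -27.63, 54.72]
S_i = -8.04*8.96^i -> [-8.04, -72.04, -645.46, -5783.36, -51818.89]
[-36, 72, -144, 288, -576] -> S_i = -36*-2^i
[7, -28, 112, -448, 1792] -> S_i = 7*-4^i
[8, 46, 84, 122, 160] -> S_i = 8 + 38*i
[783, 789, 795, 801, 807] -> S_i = 783 + 6*i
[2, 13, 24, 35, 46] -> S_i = 2 + 11*i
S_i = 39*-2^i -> [39, -78, 156, -312, 624]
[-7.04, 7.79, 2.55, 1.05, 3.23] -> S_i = Random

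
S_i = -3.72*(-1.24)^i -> [-3.72, 4.61, -5.72, 7.09, -8.79]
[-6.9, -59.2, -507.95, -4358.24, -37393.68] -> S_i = -6.90*8.58^i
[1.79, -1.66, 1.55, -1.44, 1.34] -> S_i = 1.79*(-0.93)^i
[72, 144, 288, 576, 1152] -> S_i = 72*2^i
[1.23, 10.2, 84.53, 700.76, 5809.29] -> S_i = 1.23*8.29^i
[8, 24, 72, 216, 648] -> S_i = 8*3^i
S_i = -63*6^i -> [-63, -378, -2268, -13608, -81648]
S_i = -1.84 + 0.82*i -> [-1.84, -1.02, -0.2, 0.62, 1.44]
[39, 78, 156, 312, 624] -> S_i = 39*2^i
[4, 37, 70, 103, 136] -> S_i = 4 + 33*i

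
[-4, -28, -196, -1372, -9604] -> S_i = -4*7^i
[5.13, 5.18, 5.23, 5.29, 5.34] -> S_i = 5.13*1.01^i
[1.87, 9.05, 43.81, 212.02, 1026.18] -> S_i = 1.87*4.84^i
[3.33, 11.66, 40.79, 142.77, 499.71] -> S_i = 3.33*3.50^i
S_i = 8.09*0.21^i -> [8.09, 1.7, 0.36, 0.07, 0.02]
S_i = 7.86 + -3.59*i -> [7.86, 4.27, 0.68, -2.91, -6.5]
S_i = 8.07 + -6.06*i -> [8.07, 2.01, -4.05, -10.11, -16.17]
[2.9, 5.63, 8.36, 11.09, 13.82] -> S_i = 2.90 + 2.73*i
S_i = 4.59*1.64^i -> [4.59, 7.53, 12.35, 20.25, 33.2]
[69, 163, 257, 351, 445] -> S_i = 69 + 94*i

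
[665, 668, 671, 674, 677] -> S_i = 665 + 3*i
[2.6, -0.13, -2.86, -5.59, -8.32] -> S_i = 2.60 + -2.73*i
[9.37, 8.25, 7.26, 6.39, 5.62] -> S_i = 9.37*0.88^i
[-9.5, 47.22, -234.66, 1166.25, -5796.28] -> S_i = -9.50*(-4.97)^i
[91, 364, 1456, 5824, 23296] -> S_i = 91*4^i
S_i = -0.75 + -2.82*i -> [-0.75, -3.57, -6.39, -9.21, -12.03]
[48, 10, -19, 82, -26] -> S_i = Random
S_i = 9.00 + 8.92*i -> [9.0, 17.92, 26.84, 35.76, 44.68]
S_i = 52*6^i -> [52, 312, 1872, 11232, 67392]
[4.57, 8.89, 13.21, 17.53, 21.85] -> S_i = 4.57 + 4.32*i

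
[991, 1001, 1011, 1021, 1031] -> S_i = 991 + 10*i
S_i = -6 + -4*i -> [-6, -10, -14, -18, -22]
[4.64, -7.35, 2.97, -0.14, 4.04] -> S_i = Random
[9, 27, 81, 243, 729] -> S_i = 9*3^i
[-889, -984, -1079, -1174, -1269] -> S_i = -889 + -95*i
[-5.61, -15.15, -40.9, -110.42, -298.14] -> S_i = -5.61*2.70^i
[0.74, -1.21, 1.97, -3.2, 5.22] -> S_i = 0.74*(-1.63)^i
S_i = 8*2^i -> [8, 16, 32, 64, 128]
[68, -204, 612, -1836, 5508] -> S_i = 68*-3^i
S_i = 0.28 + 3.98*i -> [0.28, 4.26, 8.24, 12.22, 16.2]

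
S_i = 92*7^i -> [92, 644, 4508, 31556, 220892]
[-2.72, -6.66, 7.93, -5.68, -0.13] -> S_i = Random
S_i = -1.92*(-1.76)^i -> [-1.92, 3.38, -5.95, 10.47, -18.42]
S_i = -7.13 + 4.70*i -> [-7.13, -2.43, 2.27, 6.97, 11.67]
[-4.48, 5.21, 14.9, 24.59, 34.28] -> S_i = -4.48 + 9.69*i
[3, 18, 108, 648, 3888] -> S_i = 3*6^i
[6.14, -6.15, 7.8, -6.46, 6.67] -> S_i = Random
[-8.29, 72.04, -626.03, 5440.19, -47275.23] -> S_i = -8.29*(-8.69)^i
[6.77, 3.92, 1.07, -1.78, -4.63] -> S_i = 6.77 + -2.85*i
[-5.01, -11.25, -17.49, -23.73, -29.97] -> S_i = -5.01 + -6.24*i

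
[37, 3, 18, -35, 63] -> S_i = Random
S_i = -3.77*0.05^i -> [-3.77, -0.19, -0.01, -0.0, -0.0]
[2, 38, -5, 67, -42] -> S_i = Random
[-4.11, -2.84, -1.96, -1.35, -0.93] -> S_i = -4.11*0.69^i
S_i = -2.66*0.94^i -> [-2.66, -2.5, -2.35, -2.21, -2.08]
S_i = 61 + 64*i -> [61, 125, 189, 253, 317]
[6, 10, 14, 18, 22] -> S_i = 6 + 4*i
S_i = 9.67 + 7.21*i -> [9.67, 16.88, 24.09, 31.3, 38.51]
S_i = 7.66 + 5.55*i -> [7.66, 13.21, 18.76, 24.31, 29.86]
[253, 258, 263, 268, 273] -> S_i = 253 + 5*i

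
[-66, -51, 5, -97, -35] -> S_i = Random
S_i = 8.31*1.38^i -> [8.31, 11.47, 15.83, 21.84, 30.14]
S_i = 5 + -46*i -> [5, -41, -87, -133, -179]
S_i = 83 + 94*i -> [83, 177, 271, 365, 459]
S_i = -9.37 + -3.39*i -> [-9.37, -12.76, -16.15, -19.54, -22.93]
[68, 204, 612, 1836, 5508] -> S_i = 68*3^i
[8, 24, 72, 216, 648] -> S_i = 8*3^i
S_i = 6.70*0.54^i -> [6.7, 3.62, 1.95, 1.06, 0.57]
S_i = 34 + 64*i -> [34, 98, 162, 226, 290]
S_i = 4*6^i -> [4, 24, 144, 864, 5184]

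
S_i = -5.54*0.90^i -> [-5.54, -4.99, -4.49, -4.04, -3.63]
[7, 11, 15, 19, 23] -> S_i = 7 + 4*i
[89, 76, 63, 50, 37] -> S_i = 89 + -13*i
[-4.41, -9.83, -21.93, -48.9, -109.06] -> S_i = -4.41*2.23^i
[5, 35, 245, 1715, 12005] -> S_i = 5*7^i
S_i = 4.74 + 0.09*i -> [4.74, 4.83, 4.92, 5.01, 5.1]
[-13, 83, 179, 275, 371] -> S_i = -13 + 96*i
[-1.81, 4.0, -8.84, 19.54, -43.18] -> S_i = -1.81*(-2.21)^i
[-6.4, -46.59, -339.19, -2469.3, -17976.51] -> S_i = -6.40*7.28^i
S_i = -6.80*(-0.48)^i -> [-6.8, 3.26, -1.57, 0.75, -0.36]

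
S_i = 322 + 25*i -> [322, 347, 372, 397, 422]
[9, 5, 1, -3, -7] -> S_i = 9 + -4*i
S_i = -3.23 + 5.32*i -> [-3.23, 2.09, 7.41, 12.73, 18.05]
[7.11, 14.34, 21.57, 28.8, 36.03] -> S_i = 7.11 + 7.23*i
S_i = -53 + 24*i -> [-53, -29, -5, 19, 43]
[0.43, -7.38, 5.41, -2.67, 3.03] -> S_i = Random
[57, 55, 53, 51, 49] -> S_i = 57 + -2*i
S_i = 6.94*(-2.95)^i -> [6.94, -20.47, 60.4, -178.17, 525.59]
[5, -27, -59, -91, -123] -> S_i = 5 + -32*i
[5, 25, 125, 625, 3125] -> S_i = 5*5^i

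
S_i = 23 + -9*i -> [23, 14, 5, -4, -13]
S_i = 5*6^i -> [5, 30, 180, 1080, 6480]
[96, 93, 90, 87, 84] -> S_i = 96 + -3*i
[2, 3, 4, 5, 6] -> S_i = 2 + 1*i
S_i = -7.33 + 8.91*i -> [-7.33, 1.58, 10.49, 19.4, 28.31]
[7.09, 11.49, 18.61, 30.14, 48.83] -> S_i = 7.09*1.62^i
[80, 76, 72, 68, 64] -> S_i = 80 + -4*i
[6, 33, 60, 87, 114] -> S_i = 6 + 27*i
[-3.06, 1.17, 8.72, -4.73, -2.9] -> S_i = Random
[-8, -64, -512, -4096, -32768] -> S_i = -8*8^i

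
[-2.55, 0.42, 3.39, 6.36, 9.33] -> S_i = -2.55 + 2.97*i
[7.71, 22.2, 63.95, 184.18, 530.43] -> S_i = 7.71*2.88^i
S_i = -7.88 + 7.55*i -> [-7.88, -0.33, 7.22, 14.77, 22.32]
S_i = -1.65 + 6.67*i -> [-1.65, 5.02, 11.69, 18.36, 25.03]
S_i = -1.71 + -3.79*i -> [-1.71, -5.5, -9.29, -13.08, -16.87]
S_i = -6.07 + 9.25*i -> [-6.07, 3.18, 12.43, 21.68, 30.93]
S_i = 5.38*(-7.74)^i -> [5.38, -41.64, 322.3, -2494.62, 19308.39]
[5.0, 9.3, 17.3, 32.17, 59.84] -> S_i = 5.00*1.86^i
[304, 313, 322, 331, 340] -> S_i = 304 + 9*i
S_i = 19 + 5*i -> [19, 24, 29, 34, 39]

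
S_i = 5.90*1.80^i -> [5.9, 10.62, 19.12, 34.41, 61.94]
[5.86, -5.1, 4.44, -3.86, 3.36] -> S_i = 5.86*(-0.87)^i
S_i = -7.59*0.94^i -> [-7.59, -7.13, -6.71, -6.3, -5.93]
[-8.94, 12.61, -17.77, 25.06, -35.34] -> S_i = -8.94*(-1.41)^i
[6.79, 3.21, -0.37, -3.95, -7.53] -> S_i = 6.79 + -3.58*i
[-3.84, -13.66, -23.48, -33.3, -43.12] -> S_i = -3.84 + -9.82*i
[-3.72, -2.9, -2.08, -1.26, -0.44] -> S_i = -3.72 + 0.82*i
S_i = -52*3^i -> [-52, -156, -468, -1404, -4212]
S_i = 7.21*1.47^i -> [7.21, 10.6, 15.58, 22.9, 33.67]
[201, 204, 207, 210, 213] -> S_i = 201 + 3*i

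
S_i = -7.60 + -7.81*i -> [-7.6, -15.41, -23.22, -31.03, -38.84]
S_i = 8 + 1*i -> [8, 9, 10, 11, 12]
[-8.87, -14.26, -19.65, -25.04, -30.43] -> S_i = -8.87 + -5.39*i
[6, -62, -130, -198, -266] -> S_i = 6 + -68*i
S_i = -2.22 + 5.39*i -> [-2.22, 3.17, 8.56, 13.95, 19.34]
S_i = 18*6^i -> [18, 108, 648, 3888, 23328]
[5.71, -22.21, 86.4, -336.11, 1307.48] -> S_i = 5.71*(-3.89)^i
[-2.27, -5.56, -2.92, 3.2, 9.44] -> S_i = Random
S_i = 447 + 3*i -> [447, 450, 453, 456, 459]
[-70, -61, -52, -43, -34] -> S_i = -70 + 9*i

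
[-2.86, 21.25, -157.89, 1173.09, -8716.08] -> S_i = -2.86*(-7.43)^i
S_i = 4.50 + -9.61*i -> [4.5, -5.11, -14.72, -24.33, -33.94]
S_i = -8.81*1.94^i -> [-8.81, -17.09, -33.16, -64.33, -124.79]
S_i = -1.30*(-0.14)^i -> [-1.3, 0.18, -0.03, 0.0, -0.0]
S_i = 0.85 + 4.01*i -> [0.85, 4.86, 8.87, 12.88, 16.89]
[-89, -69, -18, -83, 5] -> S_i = Random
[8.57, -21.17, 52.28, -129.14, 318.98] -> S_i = 8.57*(-2.47)^i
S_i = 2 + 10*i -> [2, 12, 22, 32, 42]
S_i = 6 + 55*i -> [6, 61, 116, 171, 226]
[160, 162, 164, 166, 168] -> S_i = 160 + 2*i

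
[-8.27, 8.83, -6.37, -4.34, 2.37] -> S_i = Random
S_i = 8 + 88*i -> [8, 96, 184, 272, 360]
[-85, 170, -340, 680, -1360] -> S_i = -85*-2^i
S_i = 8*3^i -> [8, 24, 72, 216, 648]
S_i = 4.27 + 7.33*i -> [4.27, 11.6, 18.93, 26.26, 33.59]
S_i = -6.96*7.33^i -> [-6.96, -51.02, -373.95, -2741.08, -20092.09]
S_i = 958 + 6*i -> [958, 964, 970, 976, 982]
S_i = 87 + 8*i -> [87, 95, 103, 111, 119]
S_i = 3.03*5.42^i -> [3.03, 16.42, 89.01, 482.44, 2614.81]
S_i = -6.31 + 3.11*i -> [-6.31, -3.2, -0.09, 3.02, 6.13]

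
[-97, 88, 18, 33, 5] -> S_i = Random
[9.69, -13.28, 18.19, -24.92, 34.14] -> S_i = 9.69*(-1.37)^i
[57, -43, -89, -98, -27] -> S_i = Random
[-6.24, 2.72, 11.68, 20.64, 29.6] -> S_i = -6.24 + 8.96*i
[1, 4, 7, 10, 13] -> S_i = 1 + 3*i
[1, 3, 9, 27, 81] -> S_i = 1*3^i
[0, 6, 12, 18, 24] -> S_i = 0 + 6*i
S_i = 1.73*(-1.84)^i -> [1.73, -3.18, 5.86, -10.78, 19.83]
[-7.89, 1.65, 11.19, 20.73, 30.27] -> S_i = -7.89 + 9.54*i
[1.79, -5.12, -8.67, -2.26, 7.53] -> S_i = Random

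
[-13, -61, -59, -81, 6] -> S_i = Random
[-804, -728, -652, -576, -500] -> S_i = -804 + 76*i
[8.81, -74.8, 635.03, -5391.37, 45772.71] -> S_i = 8.81*(-8.49)^i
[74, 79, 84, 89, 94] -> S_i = 74 + 5*i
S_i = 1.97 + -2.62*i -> [1.97, -0.65, -3.27, -5.89, -8.51]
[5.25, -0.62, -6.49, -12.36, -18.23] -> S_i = 5.25 + -5.87*i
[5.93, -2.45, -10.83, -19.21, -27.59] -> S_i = 5.93 + -8.38*i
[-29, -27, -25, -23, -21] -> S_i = -29 + 2*i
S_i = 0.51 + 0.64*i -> [0.51, 1.15, 1.79, 2.43, 3.07]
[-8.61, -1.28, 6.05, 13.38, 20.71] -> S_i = -8.61 + 7.33*i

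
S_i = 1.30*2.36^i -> [1.3, 3.07, 7.24, 17.09, 40.33]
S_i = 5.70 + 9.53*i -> [5.7, 15.23, 24.76, 34.29, 43.82]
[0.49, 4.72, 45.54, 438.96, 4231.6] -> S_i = 0.49*9.64^i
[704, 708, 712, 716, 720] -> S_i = 704 + 4*i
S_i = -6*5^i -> [-6, -30, -150, -750, -3750]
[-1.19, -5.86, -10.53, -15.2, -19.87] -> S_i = -1.19 + -4.67*i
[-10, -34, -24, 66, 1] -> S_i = Random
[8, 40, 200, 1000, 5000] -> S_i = 8*5^i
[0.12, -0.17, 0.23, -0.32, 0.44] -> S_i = 0.12*(-1.38)^i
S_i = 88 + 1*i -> [88, 89, 90, 91, 92]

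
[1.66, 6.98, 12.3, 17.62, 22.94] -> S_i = 1.66 + 5.32*i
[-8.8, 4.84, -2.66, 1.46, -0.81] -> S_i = -8.80*(-0.55)^i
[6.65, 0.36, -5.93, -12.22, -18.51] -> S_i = 6.65 + -6.29*i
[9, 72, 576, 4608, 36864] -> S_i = 9*8^i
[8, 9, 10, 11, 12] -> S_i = 8 + 1*i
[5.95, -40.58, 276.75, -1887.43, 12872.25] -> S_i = 5.95*(-6.82)^i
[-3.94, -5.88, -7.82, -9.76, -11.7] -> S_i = -3.94 + -1.94*i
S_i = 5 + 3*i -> [5, 8, 11, 14, 17]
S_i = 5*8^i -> [5, 40, 320, 2560, 20480]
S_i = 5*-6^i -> [5, -30, 180, -1080, 6480]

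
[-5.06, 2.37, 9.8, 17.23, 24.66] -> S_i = -5.06 + 7.43*i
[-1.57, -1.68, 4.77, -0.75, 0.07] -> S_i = Random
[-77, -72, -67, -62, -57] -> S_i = -77 + 5*i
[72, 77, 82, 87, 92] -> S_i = 72 + 5*i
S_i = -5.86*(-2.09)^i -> [-5.86, 12.25, -25.6, 53.5, -111.81]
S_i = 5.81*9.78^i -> [5.81, 56.82, 555.72, 5434.91, 53153.46]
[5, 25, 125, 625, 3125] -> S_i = 5*5^i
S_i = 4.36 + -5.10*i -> [4.36, -0.74, -5.84, -10.94, -16.04]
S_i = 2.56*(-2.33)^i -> [2.56, -5.96, 13.9, -32.38, 75.45]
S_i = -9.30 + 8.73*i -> [-9.3, -0.57, 8.16, 16.89, 25.62]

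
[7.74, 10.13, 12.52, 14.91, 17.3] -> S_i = 7.74 + 2.39*i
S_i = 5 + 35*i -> [5, 40, 75, 110, 145]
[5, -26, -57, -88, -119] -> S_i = 5 + -31*i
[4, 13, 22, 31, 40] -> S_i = 4 + 9*i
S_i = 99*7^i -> [99, 693, 4851, 33957, 237699]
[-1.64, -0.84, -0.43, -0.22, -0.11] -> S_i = -1.64*0.51^i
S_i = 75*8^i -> [75, 600, 4800, 38400, 307200]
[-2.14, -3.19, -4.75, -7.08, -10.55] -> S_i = -2.14*1.49^i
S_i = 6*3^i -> [6, 18, 54, 162, 486]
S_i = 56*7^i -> [56, 392, 2744, 19208, 134456]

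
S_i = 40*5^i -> [40, 200, 1000, 5000, 25000]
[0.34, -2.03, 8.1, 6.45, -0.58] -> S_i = Random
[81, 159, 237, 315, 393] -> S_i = 81 + 78*i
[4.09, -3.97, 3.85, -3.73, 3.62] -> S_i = 4.09*(-0.97)^i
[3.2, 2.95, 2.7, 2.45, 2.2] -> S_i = 3.20 + -0.25*i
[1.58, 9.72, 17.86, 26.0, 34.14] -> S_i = 1.58 + 8.14*i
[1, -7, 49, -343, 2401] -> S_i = 1*-7^i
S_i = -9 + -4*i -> [-9, -13, -17, -21, -25]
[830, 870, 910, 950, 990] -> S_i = 830 + 40*i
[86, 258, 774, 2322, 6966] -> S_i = 86*3^i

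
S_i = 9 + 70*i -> [9, 79, 149, 219, 289]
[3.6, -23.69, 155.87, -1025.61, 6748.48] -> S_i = 3.60*(-6.58)^i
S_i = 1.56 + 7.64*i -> [1.56, 9.2, 16.84, 24.48, 32.12]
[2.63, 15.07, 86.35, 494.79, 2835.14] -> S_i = 2.63*5.73^i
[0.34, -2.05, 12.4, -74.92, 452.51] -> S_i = 0.34*(-6.04)^i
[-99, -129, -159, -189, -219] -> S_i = -99 + -30*i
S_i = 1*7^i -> [1, 7, 49, 343, 2401]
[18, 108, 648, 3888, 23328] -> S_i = 18*6^i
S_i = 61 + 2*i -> [61, 63, 65, 67, 69]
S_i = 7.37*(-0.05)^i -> [7.37, -0.37, 0.02, -0.0, 0.0]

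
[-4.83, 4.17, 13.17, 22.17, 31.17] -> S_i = -4.83 + 9.00*i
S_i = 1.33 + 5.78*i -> [1.33, 7.11, 12.89, 18.67, 24.45]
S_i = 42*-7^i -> [42, -294, 2058, -14406, 100842]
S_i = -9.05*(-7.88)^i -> [-9.05, 71.31, -561.95, 4428.2, -34894.22]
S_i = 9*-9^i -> [9, -81, 729, -6561, 59049]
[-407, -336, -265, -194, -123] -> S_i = -407 + 71*i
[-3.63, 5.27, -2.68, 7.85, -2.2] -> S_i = Random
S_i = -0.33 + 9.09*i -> [-0.33, 8.76, 17.85, 26.94, 36.03]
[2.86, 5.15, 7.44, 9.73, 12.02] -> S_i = 2.86 + 2.29*i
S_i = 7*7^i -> [7, 49, 343, 2401, 16807]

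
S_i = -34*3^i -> [-34, -102, -306, -918, -2754]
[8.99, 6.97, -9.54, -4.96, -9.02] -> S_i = Random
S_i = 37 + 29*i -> [37, 66, 95, 124, 153]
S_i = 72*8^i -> [72, 576, 4608, 36864, 294912]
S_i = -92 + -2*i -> [-92, -94, -96, -98, -100]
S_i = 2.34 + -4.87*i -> [2.34, -2.53, -7.4, -12.27, -17.14]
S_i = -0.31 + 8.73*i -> [-0.31, 8.42, 17.15, 25.88, 34.61]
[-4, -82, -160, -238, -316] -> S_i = -4 + -78*i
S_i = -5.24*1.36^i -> [-5.24, -7.13, -9.69, -13.18, -17.93]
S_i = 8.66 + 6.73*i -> [8.66, 15.39, 22.12, 28.85, 35.58]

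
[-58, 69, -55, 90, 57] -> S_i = Random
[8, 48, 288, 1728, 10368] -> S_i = 8*6^i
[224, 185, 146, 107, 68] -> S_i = 224 + -39*i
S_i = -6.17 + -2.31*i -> [-6.17, -8.48, -10.79, -13.1, -15.41]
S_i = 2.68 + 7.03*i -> [2.68, 9.71, 16.74, 23.77, 30.8]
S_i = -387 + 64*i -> [-387, -323, -259, -195, -131]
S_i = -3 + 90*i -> [-3, 87, 177, 267, 357]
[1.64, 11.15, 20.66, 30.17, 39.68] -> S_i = 1.64 + 9.51*i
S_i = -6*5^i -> [-6, -30, -150, -750, -3750]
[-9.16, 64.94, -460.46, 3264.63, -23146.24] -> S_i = -9.16*(-7.09)^i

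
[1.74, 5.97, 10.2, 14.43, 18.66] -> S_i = 1.74 + 4.23*i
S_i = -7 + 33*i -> [-7, 26, 59, 92, 125]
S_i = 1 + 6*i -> [1, 7, 13, 19, 25]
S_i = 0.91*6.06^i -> [0.91, 5.51, 33.42, 202.52, 1227.25]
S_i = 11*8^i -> [11, 88, 704, 5632, 45056]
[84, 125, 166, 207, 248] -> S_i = 84 + 41*i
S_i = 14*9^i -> [14, 126, 1134, 10206, 91854]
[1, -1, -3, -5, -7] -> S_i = 1 + -2*i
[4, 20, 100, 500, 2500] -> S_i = 4*5^i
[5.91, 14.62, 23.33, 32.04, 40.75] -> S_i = 5.91 + 8.71*i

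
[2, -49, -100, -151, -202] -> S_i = 2 + -51*i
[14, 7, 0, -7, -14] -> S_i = 14 + -7*i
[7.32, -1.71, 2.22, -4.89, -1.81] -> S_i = Random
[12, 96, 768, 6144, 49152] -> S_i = 12*8^i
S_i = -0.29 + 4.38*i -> [-0.29, 4.09, 8.47, 12.85, 17.23]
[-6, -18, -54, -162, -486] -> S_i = -6*3^i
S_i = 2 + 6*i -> [2, 8, 14, 20, 26]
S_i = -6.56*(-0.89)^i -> [-6.56, 5.84, -5.2, 4.62, -4.12]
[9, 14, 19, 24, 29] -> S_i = 9 + 5*i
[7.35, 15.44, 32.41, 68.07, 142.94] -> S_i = 7.35*2.10^i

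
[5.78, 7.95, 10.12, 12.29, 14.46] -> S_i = 5.78 + 2.17*i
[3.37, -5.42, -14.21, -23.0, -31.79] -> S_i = 3.37 + -8.79*i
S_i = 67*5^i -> [67, 335, 1675, 8375, 41875]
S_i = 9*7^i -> [9, 63, 441, 3087, 21609]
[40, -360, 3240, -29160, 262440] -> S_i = 40*-9^i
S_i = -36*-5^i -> [-36, 180, -900, 4500, -22500]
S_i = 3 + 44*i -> [3, 47, 91, 135, 179]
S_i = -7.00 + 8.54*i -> [-7.0, 1.54, 10.08, 18.62, 27.16]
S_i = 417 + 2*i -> [417, 419, 421, 423, 425]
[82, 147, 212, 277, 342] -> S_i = 82 + 65*i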